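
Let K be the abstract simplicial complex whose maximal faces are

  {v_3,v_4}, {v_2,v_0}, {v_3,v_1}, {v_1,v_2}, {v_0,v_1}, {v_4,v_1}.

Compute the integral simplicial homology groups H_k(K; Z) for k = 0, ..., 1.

Take the total order v_0 < v_1 < v_2 < v_3 < v_4 on the vertex set. Then K (dimension 1) consists of the simplices:

  0-simplices (5): [v_0], [v_1], [v_2], [v_3], [v_4]
  1-simplices (6): [v_0,v_1], [v_0,v_2], [v_1,v_2], [v_1,v_3], [v_1,v_4], [v_3,v_4]

Hence C_0 ≅ Z^5, C_1 ≅ Z^6.

Boundary ∂_1: C_1 → C_0 sends each edge [p,q] (with p < q) to q − p. For instance
  ∂[v_0,v_2] = [v_2] − [v_0].
The 5×6 boundary matrix has rank 4 and Smith normal form diag(1,1,1,1).

From H_k ≅ ker(∂_k) / im(∂_{k+1}) we obtain:

  H_0: rank C_0 − rank ∂_1 = 5 − 4 = 1, and the invariant factors of ∂_1 are all 1, so H_0 = Z.
  H_1: rank ker ∂_1 − rank ∂_2 = (6 − 4) − 0 = 2, and there is no ∂_2, so H_1 = Z^2.

As a check, the Euler characteristic is 5 − 6 = -1, which agrees with 1 − 2 = -1.

H_0 ≅ Z,  H_1 ≅ Z^2.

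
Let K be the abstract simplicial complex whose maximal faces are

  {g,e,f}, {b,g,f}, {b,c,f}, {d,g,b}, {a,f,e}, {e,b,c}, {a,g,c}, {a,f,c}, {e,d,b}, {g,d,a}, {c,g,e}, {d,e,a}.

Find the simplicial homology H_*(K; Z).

H_0 = Z,  H_1 = Z/2,  H_2 = 0.

Take the total order a < b < c < d < e < f < g on the vertex set. Then K (dimension 2) consists of the simplices:

  0-simplices (7): a, b, c, d, e, f, g
  1-simplices (18): ac, ad, ae, af, ag, bc, bd, be, bf, bg, ce, cf, cg, de, dg, ef, eg, fg
  2-simplices (12): acf, acg, ade, adg, aef, bce, bcf, bde, bdg, bfg, ceg, efg

Hence C_0 ≅ Z^7, C_1 ≅ Z^18, C_2 ≅ Z^12.

∂_1: C_1 → C_0 maps an edge to its endpoints' difference, ∂[p,q] = q − p. For instance
  ∂ce = e − c.
The 7×18 boundary matrix has rank 6 and Smith normal form diag(1,1,1,1,1,1).

The boundary map ∂_2: C_2 → C_1 sends each 2-simplex [p,q,r] to [q,r] − [p,r] + [p,q]. For instance
  ∂adg = dg − ag + ad,
  ∂ceg = eg − cg + ce.
The resulting 18×12 matrix has rank 12, and its Smith normal form has invariant factors (1,1,1,1,1,1,1,1,1,1,1,2).

Now H_k = ker ∂_k / im ∂_{k+1}, so:

  H_0: rank C_0 − rank ∂_1 = 7 − 6 = 1, and the invariant factors of ∂_1 are all 1, so H_0 ≅ Z.
  H_1: rank ker ∂_1 − rank ∂_2 = (18 − 6) − 12 = 0, and ∂_2 has invariant factor 2 > 1, so H_1 ≅ Z/2.
  H_2: rank ker ∂_2 − rank ∂_3 = (12 − 12) − 0 = 0, and there is no ∂_3, so H_2 ≅ 0.

As a check, the Euler characteristic is 7 − 18 + 12 = 1, which agrees with 1 − 0 + 0 = 1.
(K is a triangulation of the real projective plane RP^2.)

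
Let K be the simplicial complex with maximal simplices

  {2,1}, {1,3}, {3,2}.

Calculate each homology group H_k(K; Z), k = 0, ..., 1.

K has 3 vertices, 3 edges.
rank ∂_0 = 0, rank ∂_1 = 2 ⇒ b_0 = 3 − 0 − 2 = 1; all invariant factors of ∂_1 are 1 so no torsion. So H_0 ≅ Z.
rank ∂_1 = 2, rank ∂_2 = 0 ⇒ b_1 = 3 − 2 − 0 = 1. So H_1 ≅ Z.

H_0 ≅ Z,  H_1 ≅ Z.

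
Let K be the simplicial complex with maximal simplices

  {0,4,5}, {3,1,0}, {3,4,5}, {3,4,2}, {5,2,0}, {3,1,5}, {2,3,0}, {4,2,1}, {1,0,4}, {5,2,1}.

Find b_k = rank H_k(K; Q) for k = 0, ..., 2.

b_0 = 1, b_1 = 0, b_2 = 0.

Take the total order 0 < 1 < 2 < 3 < 4 < 5 on the vertex set. Then K (dimension 2) consists of the simplices:

  0-simplices (6): [0], [1], [2], [3], [4], [5]
  1-simplices (15): [0,1], [0,2], [0,3], [0,4], [0,5], [1,2], [1,3], [1,4], [1,5], [2,3], [2,4], [2,5], [3,4], [3,5], [4,5]
  2-simplices (10): [0,1,3], [0,1,4], [0,2,3], [0,2,5], [0,4,5], [1,2,4], [1,2,5], [1,3,5], [2,3,4], [3,4,5]

giving chain groups C_0 ≅ Z^6, C_1 ≅ Z^15, C_2 ≅ Z^10.

∂_1: C_1 → C_0 is given by ∂[p,q] = [q] − [p]. For instance
  ∂[1,3] = [3] − [1].
As a 6×15 matrix over Z this has rank 5, with invariant factors (1,1,1,1,1).

The boundary map ∂_2: C_2 → C_1 sends each 2-simplex [p,q,r] to [q,r] − [p,r] + [p,q]. For instance
  ∂[0,2,5] = [2,5] − [0,5] + [0,2],
  ∂[1,2,4] = [2,4] − [1,4] + [1,2].
The resulting 15×10 matrix has rank 10, and its Smith normal form has invariant factors (1,1,1,1,1,1,1,1,1,2).

From H_k ≅ ker(∂_k) / im(∂_{k+1}) we obtain:

  H_0: rank C_0 − rank ∂_1 = 6 − 5 = 1, and the invariant factors of ∂_1 are all 1, so H_0 = Z.
  H_1: rank ker ∂_1 − rank ∂_2 = (15 − 5) − 10 = 0, and ∂_2 has invariant factor 2 > 1, so H_1 = Z/2.
  H_2: rank ker ∂_2 − rank ∂_3 = (10 − 10) − 0 = 0, and there is no ∂_3, so H_2 = 0.

(K is a triangulation of the real projective plane RP^2.)

Hence the Betti numbers are b_0 = 1, b_1 = 0, b_2 = 0.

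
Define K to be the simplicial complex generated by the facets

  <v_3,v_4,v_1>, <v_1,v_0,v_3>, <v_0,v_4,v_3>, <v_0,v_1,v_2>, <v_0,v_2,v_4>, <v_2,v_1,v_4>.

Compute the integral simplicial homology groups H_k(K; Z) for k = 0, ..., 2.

Fix the vertex order v_0 < v_1 < v_2 < v_3 < v_4 and write every simplex with vertices in increasing order. Then dim K = 2 and the simplices of K are:

  0-simplices (5): [v_0], [v_1], [v_2], [v_3], [v_4]
  1-simplices (9): [v_0,v_1], [v_0,v_2], [v_0,v_3], [v_0,v_4], [v_1,v_2], [v_1,v_3], [v_1,v_4], [v_2,v_4], [v_3,v_4]
  2-simplices (6): [v_0,v_1,v_2], [v_0,v_1,v_3], [v_0,v_2,v_4], [v_0,v_3,v_4], [v_1,v_2,v_4], [v_1,v_3,v_4]

so the chain groups are C_0 ≅ Z^5, C_1 ≅ Z^9, C_2 ≅ Z^6.

Boundary ∂_1: C_1 → C_0 is given by ∂[p,q] = [q] − [p].
As a 5×9 matrix over Z this has rank 4, with invariant factors (1,1,1,1).

∂_2: C_2 → C_1 sends each 2-simplex [p,q,r] to [q,r] − [p,r] + [p,q]. For instance
  ∂[v_1,v_3,v_4] = [v_3,v_4] − [v_1,v_4] + [v_1,v_3],
  ∂[v_0,v_1,v_2] = [v_1,v_2] − [v_0,v_2] + [v_0,v_1].
As a 9×6 matrix over Z this has rank 5, with invariant factors (1,1,1,1,1).

Reading off H_k = ker ∂_k / im ∂_{k+1}:

  H_0: rank C_0 − rank ∂_1 = 5 − 4 = 1, and the invariant factors of ∂_1 are all 1, so H_0 ≅ Z.
  H_1: rank ker ∂_1 − rank ∂_2 = (9 − 4) − 5 = 0, and the invariant factors of ∂_2 are all 1, so H_1 ≅ 0.
  H_2: rank ker ∂_2 − rank ∂_3 = (6 − 5) − 0 = 1, and there is no ∂_3, so H_2 ≅ Z.

As a check, the Euler characteristic is 5 − 9 + 6 = 2, which agrees with 1 − 0 + 1 = 2.

H_0 ≅ Z,  H_1 = 0,  H_2 ≅ Z.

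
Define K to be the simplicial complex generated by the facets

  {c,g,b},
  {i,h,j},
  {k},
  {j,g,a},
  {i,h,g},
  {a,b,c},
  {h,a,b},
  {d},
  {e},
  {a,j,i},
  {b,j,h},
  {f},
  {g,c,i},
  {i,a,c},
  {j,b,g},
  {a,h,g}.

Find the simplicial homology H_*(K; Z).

K has 11 vertices, 18 edges, 12 triangles.
rank ∂_0 = 0, rank ∂_1 = 6 ⇒ b_0 = 11 − 0 − 6 = 5; all invariant factors of ∂_1 are 1 so no torsion. So H_0 ≅ Z^5.
rank ∂_1 = 6, rank ∂_2 = 12 ⇒ b_1 = 18 − 6 − 12 = 0; ∂_2 has invariant factor(s) [2] giving torsion. So H_1 ≅ Z/2.
rank ∂_2 = 12, rank ∂_3 = 0 ⇒ b_2 = 12 − 12 − 0 = 0. So H_2 ≅ 0.

H_0 ≅ Z^5,  H_1 ≅ Z/2,  H_2 = 0.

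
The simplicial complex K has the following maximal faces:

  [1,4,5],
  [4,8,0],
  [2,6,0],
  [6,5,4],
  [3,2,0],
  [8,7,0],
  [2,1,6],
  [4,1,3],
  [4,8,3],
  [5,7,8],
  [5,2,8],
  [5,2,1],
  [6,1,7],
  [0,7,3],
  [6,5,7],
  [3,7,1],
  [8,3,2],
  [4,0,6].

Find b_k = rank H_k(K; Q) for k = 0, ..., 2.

b_0 = 1, b_1 = 1, b_2 = 0.

Fix the vertex order 0 < 1 < 2 < 3 < 4 < 5 < 6 < 7 < 8 and write every simplex with vertices in increasing order. Then dim K = 2 and the simplices of K are:

  0-simplices (9): [0], [1], [2], [3], [4], [5], [6], [7], [8]
  1-simplices (27): (27 of them)
  2-simplices (18): [0,2,3], [0,2,6], [0,3,7], [0,4,6], [0,4,8], [0,7,8], [1,2,5], [1,2,6], [1,3,4], [1,3,7], [1,4,5], [1,6,7], [2,3,8], [2,5,8], [3,4,8], [4,5,6], [5,6,7], [5,7,8]

so the chain groups are C_0 ≅ Z^9, C_1 ≅ Z^27, C_2 ≅ Z^18.

The boundary map ∂_1: C_1 → C_0 is given by ∂[p,q] = [q] − [p]. For instance
  ∂[0,2] = [2] − [0].
As a 9×27 matrix over Z this has rank 8, with invariant factors (1,1,1,1,1,1,1,1).

The boundary map ∂_2: C_2 → C_1 acts by ∂[p,q,r] = [q,r] − [p,r] + [p,q]. For instance
  ∂[1,3,7] = [3,7] − [1,7] + [1,3],
  ∂[0,7,8] = [7,8] − [0,8] + [0,7].
The 27×18 boundary matrix has rank 18 and Smith normal form diag(1,1,1,1,1,1,1,1,1,1,1,1,1,1,1,1,1,2).

Reading off H_k = ker ∂_k / im ∂_{k+1}:

  H_0: rank C_0 − rank ∂_1 = 9 − 8 = 1, and the invariant factors of ∂_1 are all 1, so H_0 = Z.
  H_1: rank ker ∂_1 − rank ∂_2 = (27 − 8) − 18 = 1, and ∂_2 has invariant factor 2 > 1, so H_1 = Z ⊕ Z_2.
  H_2: rank ker ∂_2 − rank ∂_3 = (18 − 18) − 0 = 0, and there is no ∂_3, so H_2 = 0.

As a check, the Euler characteristic is 9 − 27 + 18 = 0, which agrees with 1 − 1 + 0 = 0.

Hence the Betti numbers are b_0 = 1, b_1 = 1, b_2 = 0.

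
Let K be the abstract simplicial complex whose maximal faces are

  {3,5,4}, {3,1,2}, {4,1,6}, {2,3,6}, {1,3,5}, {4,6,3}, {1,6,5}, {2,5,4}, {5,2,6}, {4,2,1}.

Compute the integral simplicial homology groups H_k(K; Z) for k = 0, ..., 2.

K has 6 vertices, 15 edges, 10 triangles.
rank ∂_0 = 0, rank ∂_1 = 5 ⇒ b_0 = 6 − 0 − 5 = 1; all invariant factors of ∂_1 are 1 so no torsion. So H_0 = Z.
rank ∂_1 = 5, rank ∂_2 = 10 ⇒ b_1 = 15 − 5 − 10 = 0; ∂_2 has invariant factor(s) [2] giving torsion. So H_1 = Z/2Z.
rank ∂_2 = 10, rank ∂_3 = 0 ⇒ b_2 = 10 − 10 − 0 = 0. So H_2 = 0.

H_0 = Z,  H_1 = Z/2Z,  H_2 = 0.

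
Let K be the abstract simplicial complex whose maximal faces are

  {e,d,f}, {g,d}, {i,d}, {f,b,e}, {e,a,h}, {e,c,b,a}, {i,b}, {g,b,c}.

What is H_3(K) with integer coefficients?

Order the vertices as a < b < c < d < e < f < g < h < i. Listing each simplex with vertices in this order, K has dimension 3 with simplices:

  0-simplices (9): a, b, c, d, e, f, g, h, i
  1-simplices (17): ab, ac, ae, ah, bc, be, bf, bg, bi, ce, cg, de, df, dg, di, ef, eh
  2-simplices (8): abc, abe, ace, aeh, bce, bcg, bef, def
  3-simplices (1): abce

Hence C_0 ≅ Z^9, C_1 ≅ Z^17, C_2 ≅ Z^8, C_3 ≅ Z^1.

∂_1: C_1 → C_0 is given by ∂[p,q] = [q] − [p].
This gives a 9×17 integer matrix of rank 8; reducing to Smith normal form yields diagonal entries (1,1,1,1,1,1,1,1).

Boundary ∂_2: C_2 → C_1 acts by ∂[p,q,r] = [q,r] − [p,r] + [p,q]. For instance
  ∂def = ef − df + de,
  ∂ace = ce − ae + ac.
As a 17×8 matrix over Z this has rank 7, with invariant factors (1,1,1,1,1,1,1).

The boundary map ∂_3: C_3 → C_2 sends each 3-simplex σ to the alternating sum Σ_i (−1)^i (σ with its i-th vertex removed). For instance
  ∂abce = bce − ace + abe − abc.
The resulting 8×1 matrix has rank 1, and its Smith normal form has invariant factors (1).

Now H_k = ker ∂_k / im ∂_{k+1}, so:

  H_3: rank ker ∂_3 − rank ∂_4 = (1 − 1) − 0 = 0, and there is no ∂_4, so H_3 = 0.

H_3 = 0.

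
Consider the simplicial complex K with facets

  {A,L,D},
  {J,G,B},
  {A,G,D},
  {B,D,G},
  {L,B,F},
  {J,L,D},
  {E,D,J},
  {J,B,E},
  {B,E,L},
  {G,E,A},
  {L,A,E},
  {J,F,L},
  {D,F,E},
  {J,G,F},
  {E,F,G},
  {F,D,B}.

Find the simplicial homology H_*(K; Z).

H_0 = Z,  H_1 = Z^2,  H_2 = Z.

Fix the vertex order A < B < D < E < F < G < J < L and write every simplex with vertices in increasing order. Then dim K = 2 and the simplices of K are:

  0-simplices (8): A, B, D, E, F, G, J, L
  1-simplices (24): AD, AE, AG, AL, BD, BE, BF, BG, BJ, BL, DE, DF, DG, DJ, DL, EF, EG, EJ, EL, FG, FJ, FL, GJ, JL
  2-simplices (16): ADG, ADL, AEG, AEL, BDF, BDG, BEJ, BEL, BFL, BGJ, DEF, DEJ, DJL, EFG, FGJ, FJL

so the chain groups are C_0 ≅ Z^8, C_1 ≅ Z^24, C_2 ≅ Z^16.

The boundary map ∂_1: C_1 → C_0 maps an edge to its endpoints' difference, ∂[p,q] = q − p.
This gives a 8×24 integer matrix of rank 7; reducing to Smith normal form yields diagonal entries (1,1,1,1,1,1,1).

∂_2: C_2 → C_1 acts by ∂[p,q,r] = [q,r] − [p,r] + [p,q]. For instance
  ∂FJL = JL − FL + FJ,
  ∂AEL = EL − AL + AE.
This gives a 24×16 integer matrix of rank 15; reducing to Smith normal form yields diagonal entries (1,1,1,1,1,1,1,1,1,1,1,1,1,1,1).

Now H_k = ker ∂_k / im ∂_{k+1}, so:

  H_0: rank C_0 − rank ∂_1 = 8 − 7 = 1, and the invariant factors of ∂_1 are all 1, so H_0 = Z.
  H_1: rank ker ∂_1 − rank ∂_2 = (24 − 7) − 15 = 2, and the invariant factors of ∂_2 are all 1, so H_1 = Z^2.
  H_2: rank ker ∂_2 − rank ∂_3 = (16 − 15) − 0 = 1, and there is no ∂_3, so H_2 = Z.

(K is a triangulation of the torus T^2.)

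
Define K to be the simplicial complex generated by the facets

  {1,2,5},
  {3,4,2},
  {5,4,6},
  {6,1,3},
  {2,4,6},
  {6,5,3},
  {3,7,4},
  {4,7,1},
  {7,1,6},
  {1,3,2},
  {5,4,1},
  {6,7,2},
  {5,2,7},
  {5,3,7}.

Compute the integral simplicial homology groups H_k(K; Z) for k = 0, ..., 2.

H_0 = Z,  H_1 = Z^2,  H_2 = Z.

Order the vertices as 1 < 2 < 3 < 4 < 5 < 6 < 7. Listing each simplex with vertices in this order, K has dimension 2 with simplices:

  0-simplices (7): [1], [2], [3], [4], [5], [6], [7]
  1-simplices (21): [1,2], [1,3], [1,4], [1,5], [1,6], [1,7], [2,3], [2,4], [2,5], [2,6], [2,7], [3,4], [3,5], [3,6], [3,7], [4,5], [4,6], [4,7], [5,6], [5,7], [6,7]
  2-simplices (14): [1,2,3], [1,2,5], [1,3,6], [1,4,5], [1,4,7], [1,6,7], [2,3,4], [2,4,6], [2,5,7], [2,6,7], [3,4,7], [3,5,6], [3,5,7], [4,5,6]

giving chain groups C_0 ≅ Z^7, C_1 ≅ Z^21, C_2 ≅ Z^14.

Boundary ∂_1: C_1 → C_0 sends each edge [p,q] (with p < q) to q − p. For instance
  ∂[1,5] = [5] − [1].
This gives a 7×21 integer matrix of rank 6; reducing to Smith normal form yields diagonal entries (1,1,1,1,1,1).

∂_2: C_2 → C_1 maps a triangle to the signed sum of its edges. For instance
  ∂[2,6,7] = [6,7] − [2,7] + [2,6],
  ∂[4,5,6] = [5,6] − [4,6] + [4,5].
This gives a 21×14 integer matrix of rank 13; reducing to Smith normal form yields diagonal entries (1,1,1,1,1,1,1,1,1,1,1,1,1).

From H_k ≅ ker(∂_k) / im(∂_{k+1}) we obtain:

  H_0: rank C_0 − rank ∂_1 = 7 − 6 = 1, and the invariant factors of ∂_1 are all 1, so H_0 = Z.
  H_1: rank ker ∂_1 − rank ∂_2 = (21 − 6) − 13 = 2, and the invariant factors of ∂_2 are all 1, so H_1 = Z^2.
  H_2: rank ker ∂_2 − rank ∂_3 = (14 − 13) − 0 = 1, and there is no ∂_3, so H_2 = Z.

As a check, the Euler characteristic is 7 − 21 + 14 = 0, which agrees with 1 − 2 + 1 = 0.
(K is a triangulation of the torus T^2.)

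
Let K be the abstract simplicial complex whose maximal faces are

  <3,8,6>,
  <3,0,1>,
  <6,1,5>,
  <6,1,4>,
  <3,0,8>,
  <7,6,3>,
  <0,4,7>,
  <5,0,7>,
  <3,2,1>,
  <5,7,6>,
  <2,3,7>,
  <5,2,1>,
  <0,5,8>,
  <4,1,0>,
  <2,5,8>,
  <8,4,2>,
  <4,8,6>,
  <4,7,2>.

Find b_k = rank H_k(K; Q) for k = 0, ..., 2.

Order the vertices as 0 < 1 < 2 < 3 < 4 < 5 < 6 < 7 < 8. Listing each simplex with vertices in this order, K has dimension 2 with simplices:

  0-simplices (9): [0], [1], [2], [3], [4], [5], [6], [7], [8]
  1-simplices (27): (27 of them)
  2-simplices (18): [0,1,3], [0,1,4], [0,3,8], [0,4,7], [0,5,7], [0,5,8], [1,2,3], [1,2,5], [1,4,6], [1,5,6], [2,3,7], [2,4,7], [2,4,8], [2,5,8], [3,6,7], [3,6,8], [4,6,8], [5,6,7]

so the chain groups are C_0 ≅ Z^9, C_1 ≅ Z^27, C_2 ≅ Z^18.

The boundary map ∂_1: C_1 → C_0 maps an edge to its endpoints' difference, ∂[p,q] = q − p.
As a 9×27 matrix over Z this has rank 8, with invariant factors (1,1,1,1,1,1,1,1).

Boundary ∂_2: C_2 → C_1 maps a triangle to the signed sum of its edges. For instance
  ∂[0,5,8] = [5,8] − [0,8] + [0,5],
  ∂[4,6,8] = [6,8] − [4,8] + [4,6].
The resulting 27×18 matrix has rank 17, and its Smith normal form has invariant factors (1,1,1,1,1,1,1,1,1,1,1,1,1,1,1,1,1).

Now H_k = ker ∂_k / im ∂_{k+1}, so:

  H_0: rank C_0 − rank ∂_1 = 9 − 8 = 1, and the invariant factors of ∂_1 are all 1, so H_0 = Z.
  H_1: rank ker ∂_1 − rank ∂_2 = (27 − 8) − 17 = 2, and the invariant factors of ∂_2 are all 1, so H_1 = Z^2.
  H_2: rank ker ∂_2 − rank ∂_3 = (18 − 17) − 0 = 1, and there is no ∂_3, so H_2 = Z.

Hence the Betti numbers are b_0 = 1, b_1 = 2, b_2 = 1.

b_0 = 1, b_1 = 2, b_2 = 1.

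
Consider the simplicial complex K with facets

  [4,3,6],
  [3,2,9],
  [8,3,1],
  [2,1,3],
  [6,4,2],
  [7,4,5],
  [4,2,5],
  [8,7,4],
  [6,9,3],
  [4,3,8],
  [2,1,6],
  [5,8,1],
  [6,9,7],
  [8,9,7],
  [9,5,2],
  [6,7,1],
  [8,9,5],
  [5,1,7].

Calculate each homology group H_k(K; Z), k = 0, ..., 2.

Fix the vertex order 1 < 2 < 3 < 4 < 5 < 6 < 7 < 8 < 9 and write every simplex with vertices in increasing order. Then dim K = 2 and the simplices of K are:

  0-simplices (9): [1], [2], [3], [4], [5], [6], [7], [8], [9]
  1-simplices (27): (27 of them)
  2-simplices (18): [1,2,3], [1,2,6], [1,3,8], [1,5,7], [1,5,8], [1,6,7], [2,3,9], [2,4,5], [2,4,6], [2,5,9], [3,4,6], [3,4,8], [3,6,9], [4,5,7], [4,7,8], [5,8,9], [6,7,9], [7,8,9]

giving chain groups C_0 ≅ Z^9, C_1 ≅ Z^27, C_2 ≅ Z^18.

The boundary map ∂_1: C_1 → C_0 maps an edge to its endpoints' difference, ∂[p,q] = q − p.
The resulting 9×27 matrix has rank 8, and its Smith normal form has invariant factors (1,1,1,1,1,1,1,1).

∂_2: C_2 → C_1 acts by ∂[p,q,r] = [q,r] − [p,r] + [p,q]. For instance
  ∂[1,3,8] = [3,8] − [1,8] + [1,3],
  ∂[2,4,6] = [4,6] − [2,6] + [2,4].
As a 27×18 matrix over Z this has rank 18, with invariant factors (1,1,1,1,1,1,1,1,1,1,1,1,1,1,1,1,1,2).

From H_k ≅ ker(∂_k) / im(∂_{k+1}) we obtain:

  H_0: rank C_0 − rank ∂_1 = 9 − 8 = 1, and the invariant factors of ∂_1 are all 1, so H_0 ≅ Z.
  H_1: rank ker ∂_1 − rank ∂_2 = (27 − 8) − 18 = 1, and ∂_2 has invariant factor 2 > 1, so H_1 ≅ Z ⊕ Z/2Z.
  H_2: rank ker ∂_2 − rank ∂_3 = (18 − 18) − 0 = 0, and there is no ∂_3, so H_2 ≅ 0.

(K is a triangulation of the Klein bottle.)

H_0 ≅ Z,  H_1 ≅ Z ⊕ Z/2Z,  H_2 = 0.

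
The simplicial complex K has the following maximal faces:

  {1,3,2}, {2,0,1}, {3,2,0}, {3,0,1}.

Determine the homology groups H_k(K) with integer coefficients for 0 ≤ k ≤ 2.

Order the vertices as 0 < 1 < 2 < 3. Listing each simplex with vertices in this order, K has dimension 2 with simplices:

  0-simplices (4): [0], [1], [2], [3]
  1-simplices (6): [0,1], [0,2], [0,3], [1,2], [1,3], [2,3]
  2-simplices (4): [0,1,2], [0,1,3], [0,2,3], [1,2,3]

so the chain groups are C_0 ≅ Z^4, C_1 ≅ Z^6, C_2 ≅ Z^4.

∂_1: C_1 → C_0 sends each edge [p,q] (with p < q) to q − p. For instance
  ∂[0,3] = [3] − [0].
The resulting 4×6 matrix has rank 3, and its Smith normal form has invariant factors (1,1,1).

The boundary map ∂_2: C_2 → C_1 maps a triangle to the signed sum of its edges. For instance
  ∂[1,2,3] = [2,3] − [1,3] + [1,2],
  ∂[0,1,3] = [1,3] − [0,3] + [0,1].
The 6×4 boundary matrix has rank 3 and Smith normal form diag(1,1,1).

Reading off H_k = ker ∂_k / im ∂_{k+1}:

  H_0: rank C_0 − rank ∂_1 = 4 − 3 = 1, and the invariant factors of ∂_1 are all 1, so H_0 = Z.
  H_1: rank ker ∂_1 − rank ∂_2 = (6 − 3) − 3 = 0, and the invariant factors of ∂_2 are all 1, so H_1 = 0.
  H_2: rank ker ∂_2 − rank ∂_3 = (4 − 3) − 0 = 1, and there is no ∂_3, so H_2 = Z.

As a check, the Euler characteristic is 4 − 6 + 4 = 2, which agrees with 1 − 0 + 1 = 2.

H_0 ≅ Z,  H_1 = 0,  H_2 ≅ Z.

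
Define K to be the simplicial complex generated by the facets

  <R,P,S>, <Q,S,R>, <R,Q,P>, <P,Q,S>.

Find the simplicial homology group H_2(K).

Order the vertices as P < Q < R < S. Listing each simplex with vertices in this order, K has dimension 2 with simplices:

  0-simplices (4): P, Q, R, S
  1-simplices (6): PQ, PR, PS, QR, QS, RS
  2-simplices (4): PQR, PQS, PRS, QRS

so the chain groups are C_0 ≅ Z^4, C_1 ≅ Z^6, C_2 ≅ Z^4.

The boundary map ∂_1: C_1 → C_0 is given by ∂[p,q] = [q] − [p]. For instance
  ∂PR = R − P.
This gives a 4×6 integer matrix of rank 3; reducing to Smith normal form yields diagonal entries (1,1,1).

Boundary ∂_2: C_2 → C_1 acts by ∂[p,q,r] = [q,r] − [p,r] + [p,q]. For instance
  ∂PRS = RS − PS + PR,
  ∂QRS = RS − QS + QR.
The resulting 6×4 matrix has rank 3, and its Smith normal form has invariant factors (1,1,1).

Reading off H_k = ker ∂_k / im ∂_{k+1}:

  H_2: rank ker ∂_2 − rank ∂_3 = (4 − 3) − 0 = 1, and there is no ∂_3, so H_2 ≅ Z.

(K is a triangulation of the 2-sphere S^2.)

H_2 = Z.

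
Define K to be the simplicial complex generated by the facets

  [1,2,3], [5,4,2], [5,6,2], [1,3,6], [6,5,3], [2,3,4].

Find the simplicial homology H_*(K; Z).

H_0 ≅ Z,  H_1 ≅ Z,  H_2 = 0.

K has 6 vertices, 12 edges, 6 triangles.
rank ∂_0 = 0, rank ∂_1 = 5 ⇒ b_0 = 6 − 0 − 5 = 1; all invariant factors of ∂_1 are 1 so no torsion. So H_0 = Z.
rank ∂_1 = 5, rank ∂_2 = 6 ⇒ b_1 = 12 − 5 − 6 = 1; all invariant factors of ∂_2 are 1 so no torsion. So H_1 = Z.
rank ∂_2 = 6, rank ∂_3 = 0 ⇒ b_2 = 6 − 6 − 0 = 0. So H_2 = 0.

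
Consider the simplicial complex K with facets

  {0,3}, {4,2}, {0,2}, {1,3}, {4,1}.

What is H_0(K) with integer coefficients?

H_0 = Z.

Fix the vertex order 0 < 1 < 2 < 3 < 4 and write every simplex with vertices in increasing order. Then dim K = 1 and the simplices of K are:

  0-simplices (5): [0], [1], [2], [3], [4]
  1-simplices (5): [0,2], [0,3], [1,3], [1,4], [2,4]

Hence C_0 ≅ Z^5, C_1 ≅ Z^5.

∂_1: C_1 → C_0 sends each edge [p,q] (with p < q) to q − p.
This gives a 5×5 integer matrix of rank 4; reducing to Smith normal form yields diagonal entries (1,1,1,1).

From H_k ≅ ker(∂_k) / im(∂_{k+1}) we obtain:

  H_0: rank C_0 − rank ∂_1 = 5 − 4 = 1, and the invariant factors of ∂_1 are all 1, so H_0 ≅ Z.

(K is a triangulation of the circle S^1.)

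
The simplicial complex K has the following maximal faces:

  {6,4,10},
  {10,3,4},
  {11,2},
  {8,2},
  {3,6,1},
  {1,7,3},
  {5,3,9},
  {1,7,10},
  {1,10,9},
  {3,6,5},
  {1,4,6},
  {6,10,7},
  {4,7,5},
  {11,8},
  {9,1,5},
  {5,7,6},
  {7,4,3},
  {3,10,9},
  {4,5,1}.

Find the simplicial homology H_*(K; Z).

We work with the vertex ordering 1 < 2 < 3 < 4 < 5 < 6 < 7 < 8 < 9 < 10 < 11. The simplices of K, each written with vertices in increasing order, are:

  0-simplices (11): [1], [2], [3], [4], [5], [6], [7], [8], [9], [10], [11]
  1-simplices (27): (27 of them)
  2-simplices (16): [1,3,6], [1,3,7], [1,4,5], [1,4,6], [1,5,9], [1,7,10], [1,9,10], [3,4,7], [3,4,10], [3,5,6], [3,5,9], [3,9,10], [4,5,7], [4,6,10], [5,6,7], [6,7,10]

so the chain groups are C_0 ≅ Z^11, C_1 ≅ Z^27, C_2 ≅ Z^16.

The boundary map ∂_1: C_1 → C_0 is given by ∂[p,q] = [q] − [p].
The 11×27 boundary matrix has rank 9 and Smith normal form diag(1,1,1,1,1,1,1,1,1).

∂_2: C_2 → C_1 acts by ∂[p,q,r] = [q,r] − [p,r] + [p,q]. For instance
  ∂[4,6,10] = [6,10] − [4,10] + [4,6],
  ∂[3,4,7] = [4,7] − [3,7] + [3,4].
The 27×16 boundary matrix has rank 15 and Smith normal form diag(1,1,1,1,1,1,1,1,1,1,1,1,1,1,1).

From H_k ≅ ker(∂_k) / im(∂_{k+1}) we obtain:

  H_0: rank C_0 − rank ∂_1 = 11 − 9 = 2, and the invariant factors of ∂_1 are all 1, so H_0 = Z^2.
  H_1: rank ker ∂_1 − rank ∂_2 = (27 − 9) − 15 = 3, and the invariant factors of ∂_2 are all 1, so H_1 = Z^3.
  H_2: rank ker ∂_2 − rank ∂_3 = (16 − 15) − 0 = 1, and there is no ∂_3, so H_2 = Z.

As a check, the Euler characteristic is 11 − 27 + 16 = 0, which agrees with 2 − 3 + 1 = 0.

H_0 = Z^2,  H_1 = Z^3,  H_2 = Z.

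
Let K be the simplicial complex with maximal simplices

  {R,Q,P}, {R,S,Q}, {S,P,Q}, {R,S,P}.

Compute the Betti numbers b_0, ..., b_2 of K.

We work with the vertex ordering P < Q < R < S. The simplices of K, each written with vertices in increasing order, are:

  0-simplices (4): P, Q, R, S
  1-simplices (6): PQ, PR, PS, QR, QS, RS
  2-simplices (4): PQR, PQS, PRS, QRS

giving chain groups C_0 ≅ Z^4, C_1 ≅ Z^6, C_2 ≅ Z^4.

The boundary map ∂_1: C_1 → C_0 is given by ∂[p,q] = [q] − [p].
The 4×6 boundary matrix has rank 3 and Smith normal form diag(1,1,1).

Boundary ∂_2: C_2 → C_1 maps a triangle to the signed sum of its edges. For instance
  ∂PQR = QR − PR + PQ,
  ∂QRS = RS − QS + QR.
The resulting 6×4 matrix has rank 3, and its Smith normal form has invariant factors (1,1,1).

Computing H_k = (kernel of ∂_k) / (image of ∂_{k+1}):

  H_0: rank C_0 − rank ∂_1 = 4 − 3 = 1, and the invariant factors of ∂_1 are all 1, so H_0 ≅ Z.
  H_1: rank ker ∂_1 − rank ∂_2 = (6 − 3) − 3 = 0, and the invariant factors of ∂_2 are all 1, so H_1 ≅ 0.
  H_2: rank ker ∂_2 − rank ∂_3 = (4 − 3) − 0 = 1, and there is no ∂_3, so H_2 ≅ Z.

Hence the Betti numbers are b_0 = 1, b_1 = 0, b_2 = 1.

b_0 = 1, b_1 = 0, b_2 = 1.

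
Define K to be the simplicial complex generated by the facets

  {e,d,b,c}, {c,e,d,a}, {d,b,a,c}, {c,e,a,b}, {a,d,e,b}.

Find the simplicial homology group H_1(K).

H_1 = 0.

Order the vertices as a < b < c < d < e. Listing each simplex with vertices in this order, K has dimension 3 with simplices:

  0-simplices (5): a, b, c, d, e
  1-simplices (10): ab, ac, ad, ae, bc, bd, be, cd, ce, de
  2-simplices (10): abc, abd, abe, acd, ace, ade, bcd, bce, bde, cde
  3-simplices (5): abcd, abce, abde, acde, bcde

so the chain groups are C_0 ≅ Z^5, C_1 ≅ Z^10, C_2 ≅ Z^10, C_3 ≅ Z^5.

Boundary ∂_1: C_1 → C_0 sends each edge [p,q] (with p < q) to q − p.
The resulting 5×10 matrix has rank 4, and its Smith normal form has invariant factors (1,1,1,1).

∂_2: C_2 → C_1 sends each 2-simplex [p,q,r] to [q,r] − [p,r] + [p,q]. For instance
  ∂acd = cd − ad + ac,
  ∂ace = ce − ae + ac.
The resulting 10×10 matrix has rank 6, and its Smith normal form has invariant factors (1,1,1,1,1,1).

∂_3: C_3 → C_2 sends each 3-simplex σ to the alternating sum Σ_i (−1)^i (σ with its i-th vertex removed). For instance
  ∂abcd = bcd − acd + abd − abc,
  ∂acde = cde − ade + ace − acd.
The 10×5 boundary matrix has rank 4 and Smith normal form diag(1,1,1,1).

Computing H_k = (kernel of ∂_k) / (image of ∂_{k+1}):

  H_1: rank ker ∂_1 − rank ∂_2 = (10 − 4) − 6 = 0, and the invariant factors of ∂_2 are all 1, so H_1 = 0.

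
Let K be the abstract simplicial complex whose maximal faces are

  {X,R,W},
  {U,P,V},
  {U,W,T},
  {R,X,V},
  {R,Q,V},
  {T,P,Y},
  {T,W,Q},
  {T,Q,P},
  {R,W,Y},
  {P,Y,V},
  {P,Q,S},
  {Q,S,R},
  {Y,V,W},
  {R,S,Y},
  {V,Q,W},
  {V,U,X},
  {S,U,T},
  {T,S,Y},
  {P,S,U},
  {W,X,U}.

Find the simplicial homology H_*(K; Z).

Order the vertices as P < Q < R < S < T < U < V < W < X < Y. Listing each simplex with vertices in this order, K has dimension 2 with simplices:

  0-simplices (10): P, Q, R, S, T, U, V, W, X, Y
  1-simplices (30): PQ, PS, PT, PU, PV, PY, QR, QS, QT, QV, QW, RS, RV, RW, RX, RY, ST, SU, SY, TU, TW, TY, UV, UW, UX, VW, VX, VY, WX, WY
  2-simplices (20): PQS, PQT, PSU, PTY, PUV, PVY, QRS, QRV, QTW, QVW, RSY, RVX, RWX, RWY, STU, STY, TUW, UVX, UWX, VWY

Hence C_0 ≅ Z^10, C_1 ≅ Z^30, C_2 ≅ Z^20.

The boundary map ∂_1: C_1 → C_0 sends each edge [p,q] (with p < q) to q − p. For instance
  ∂WY = Y − W.
This gives a 10×30 integer matrix of rank 9; reducing to Smith normal form yields diagonal entries (1,1,1,1,1,1,1,1,1).

The boundary map ∂_2: C_2 → C_1 maps a triangle to the signed sum of its edges. For instance
  ∂QRV = RV − QV + QR,
  ∂PUV = UV − PV + PU.
As a 30×20 matrix over Z this has rank 20, with invariant factors (1,1,1,1,1,1,1,1,1,1,1,1,1,1,1,1,1,1,1,2).

Computing H_k = (kernel of ∂_k) / (image of ∂_{k+1}):

  H_0: rank C_0 − rank ∂_1 = 10 − 9 = 1, and the invariant factors of ∂_1 are all 1, so H_0 ≅ Z.
  H_1: rank ker ∂_1 − rank ∂_2 = (30 − 9) − 20 = 1, and ∂_2 has invariant factor 2 > 1, so H_1 ≅ Z ⊕ Z_2.
  H_2: rank ker ∂_2 − rank ∂_3 = (20 − 20) − 0 = 0, and there is no ∂_3, so H_2 ≅ 0.

As a check, the Euler characteristic is 10 − 30 + 20 = 0, which agrees with 1 − 1 + 0 = 0.
(K is a triangulation of the Klein bottle.)

H_0 ≅ Z,  H_1 ≅ Z ⊕ Z_2,  H_2 = 0.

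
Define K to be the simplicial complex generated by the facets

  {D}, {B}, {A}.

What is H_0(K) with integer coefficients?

H_0 = Z^3.

Fix the vertex order A < B < D and write every simplex with vertices in increasing order. Then dim K = 0 and the simplices of K are:

  0-simplices (3): A, B, D

so the chain groups are C_0 ≅ Z^3.

From H_k ≅ ker(∂_k) / im(∂_{k+1}) we obtain:

  H_0: rank C_0 − rank ∂_1 = 3 − 0 = 3, and there is no ∂_1, so H_0 = Z^3.

(K is a triangulation of a set of 3 points.)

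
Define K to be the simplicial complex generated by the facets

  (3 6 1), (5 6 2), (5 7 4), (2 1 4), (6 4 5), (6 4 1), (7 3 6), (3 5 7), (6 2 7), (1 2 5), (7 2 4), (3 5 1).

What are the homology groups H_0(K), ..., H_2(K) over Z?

H_0 = Z,  H_1 = Z_2,  H_2 = 0.

Take the total order 1 < 2 < 3 < 4 < 5 < 6 < 7 on the vertex set. Then K (dimension 2) consists of the simplices:

  0-simplices (7): [1], [2], [3], [4], [5], [6], [7]
  1-simplices (18): [1,2], [1,3], [1,4], [1,5], [1,6], [2,4], [2,5], [2,6], [2,7], [3,5], [3,6], [3,7], [4,5], [4,6], [4,7], [5,6], [5,7], [6,7]
  2-simplices (12): [1,2,4], [1,2,5], [1,3,5], [1,3,6], [1,4,6], [2,4,7], [2,5,6], [2,6,7], [3,5,7], [3,6,7], [4,5,6], [4,5,7]

so the chain groups are C_0 ≅ Z^7, C_1 ≅ Z^18, C_2 ≅ Z^12.

The boundary map ∂_1: C_1 → C_0 is given by ∂[p,q] = [q] − [p].
The resulting 7×18 matrix has rank 6, and its Smith normal form has invariant factors (1,1,1,1,1,1).

Boundary ∂_2: C_2 → C_1 maps a triangle to the signed sum of its edges. For instance
  ∂[4,5,6] = [5,6] − [4,6] + [4,5],
  ∂[1,3,6] = [3,6] − [1,6] + [1,3].
This gives a 18×12 integer matrix of rank 12; reducing to Smith normal form yields diagonal entries (1,1,1,1,1,1,1,1,1,1,1,2).

From H_k ≅ ker(∂_k) / im(∂_{k+1}) we obtain:

  H_0: rank C_0 − rank ∂_1 = 7 − 6 = 1, and the invariant factors of ∂_1 are all 1, so H_0 = Z.
  H_1: rank ker ∂_1 − rank ∂_2 = (18 − 6) − 12 = 0, and ∂_2 has invariant factor 2 > 1, so H_1 = Z_2.
  H_2: rank ker ∂_2 − rank ∂_3 = (12 − 12) − 0 = 0, and there is no ∂_3, so H_2 = 0.

As a check, the Euler characteristic is 7 − 18 + 12 = 1, which agrees with 1 − 0 + 0 = 1.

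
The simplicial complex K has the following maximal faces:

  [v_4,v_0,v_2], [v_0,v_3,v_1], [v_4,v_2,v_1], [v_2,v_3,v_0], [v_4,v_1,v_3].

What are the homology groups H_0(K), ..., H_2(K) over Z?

H_0 = Z,  H_1 = Z,  H_2 = 0.

We work with the vertex ordering v_0 < v_1 < v_2 < v_3 < v_4. The simplices of K, each written with vertices in increasing order, are:

  0-simplices (5): [v_0], [v_1], [v_2], [v_3], [v_4]
  1-simplices (10): [v_0,v_1], [v_0,v_2], [v_0,v_3], [v_0,v_4], [v_1,v_2], [v_1,v_3], [v_1,v_4], [v_2,v_3], [v_2,v_4], [v_3,v_4]
  2-simplices (5): [v_0,v_1,v_3], [v_0,v_2,v_3], [v_0,v_2,v_4], [v_1,v_2,v_4], [v_1,v_3,v_4]

so the chain groups are C_0 ≅ Z^5, C_1 ≅ Z^10, C_2 ≅ Z^5.

∂_1: C_1 → C_0 is given by ∂[p,q] = [q] − [p]. For instance
  ∂[v_0,v_4] = [v_4] − [v_0].
The 5×10 boundary matrix has rank 4 and Smith normal form diag(1,1,1,1).

∂_2: C_2 → C_1 maps a triangle to the signed sum of its edges. For instance
  ∂[v_0,v_1,v_3] = [v_1,v_3] − [v_0,v_3] + [v_0,v_1],
  ∂[v_1,v_2,v_4] = [v_2,v_4] − [v_1,v_4] + [v_1,v_2].
The resulting 10×5 matrix has rank 5, and its Smith normal form has invariant factors (1,1,1,1,1).

Computing H_k = (kernel of ∂_k) / (image of ∂_{k+1}):

  H_0: rank C_0 − rank ∂_1 = 5 − 4 = 1, and the invariant factors of ∂_1 are all 1, so H_0 = Z.
  H_1: rank ker ∂_1 − rank ∂_2 = (10 − 4) − 5 = 1, and the invariant factors of ∂_2 are all 1, so H_1 = Z.
  H_2: rank ker ∂_2 − rank ∂_3 = (5 − 5) − 0 = 0, and there is no ∂_3, so H_2 = 0.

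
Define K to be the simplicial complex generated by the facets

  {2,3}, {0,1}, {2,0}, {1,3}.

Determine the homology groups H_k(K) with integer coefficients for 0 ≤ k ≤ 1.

H_0 = Z,  H_1 = Z.

K has 4 vertices, 4 edges.
rank ∂_0 = 0, rank ∂_1 = 3 ⇒ b_0 = 4 − 0 − 3 = 1; all invariant factors of ∂_1 are 1 so no torsion. So H_0 = Z.
rank ∂_1 = 3, rank ∂_2 = 0 ⇒ b_1 = 4 − 3 − 0 = 1. So H_1 = Z.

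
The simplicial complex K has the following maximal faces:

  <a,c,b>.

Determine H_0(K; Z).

Take the total order a < b < c on the vertex set. Then K (dimension 2) consists of the simplices:

  0-simplices (3): a, b, c
  1-simplices (3): ab, ac, bc
  2-simplices (1): abc

so the chain groups are C_0 ≅ Z^3, C_1 ≅ Z^3, C_2 ≅ Z^1.

∂_1: C_1 → C_0 sends each edge [p,q] (with p < q) to q − p.
As a 3×3 matrix over Z this has rank 2, with invariant factors (1,1).

∂_2: C_2 → C_1 maps a triangle to the signed sum of its edges. For instance
  ∂abc = bc − ac + ab.
As a 3×1 matrix over Z this has rank 1, with invariant factors (1).

Computing H_k = (kernel of ∂_k) / (image of ∂_{k+1}):

  H_0: rank C_0 − rank ∂_1 = 3 − 2 = 1, and the invariant factors of ∂_1 are all 1, so H_0 ≅ Z.

H_0 ≅ Z.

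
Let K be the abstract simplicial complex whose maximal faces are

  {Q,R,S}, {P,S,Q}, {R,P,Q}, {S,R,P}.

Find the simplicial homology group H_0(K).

K has 4 vertices, 6 edges, 4 triangles.
rank ∂_0 = 0, rank ∂_1 = 3 ⇒ b_0 = 4 − 0 − 3 = 1; all invariant factors of ∂_1 are 1 so no torsion. So H_0 = Z.

H_0 ≅ Z.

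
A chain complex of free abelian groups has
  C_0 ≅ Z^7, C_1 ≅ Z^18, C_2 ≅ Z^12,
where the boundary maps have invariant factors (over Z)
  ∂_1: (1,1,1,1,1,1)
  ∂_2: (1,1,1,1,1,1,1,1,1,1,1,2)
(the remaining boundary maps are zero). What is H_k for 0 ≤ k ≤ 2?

H_0 = Z,  H_1 = Z/2,  H_2 = 0.

H_0: b_0 = 7 − 0 − 6 = 1; torsion from ∂_1 factors > 1: none. So H_0 = Z.
H_1: b_1 = 18 − 6 − 12 = 0; torsion from ∂_2 factors > 1: [2]. So H_1 = Z/2.
H_2: b_2 = 12 − 12 − 0 = 0; torsion from ∂_3 factors > 1: none. So H_2 = 0.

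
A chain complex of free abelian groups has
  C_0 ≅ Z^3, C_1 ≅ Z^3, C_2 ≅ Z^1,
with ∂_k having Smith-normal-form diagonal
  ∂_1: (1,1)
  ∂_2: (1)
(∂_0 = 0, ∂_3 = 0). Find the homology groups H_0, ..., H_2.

H_0 = Z,  H_1 = 0,  H_2 = 0.

H_0: b_0 = 3 − 0 − 2 = 1; torsion from ∂_1 factors > 1: none. So H_0 = Z.
H_1: b_1 = 3 − 2 − 1 = 0; torsion from ∂_2 factors > 1: none. So H_1 = 0.
H_2: b_2 = 1 − 1 − 0 = 0; torsion from ∂_3 factors > 1: none. So H_2 = 0.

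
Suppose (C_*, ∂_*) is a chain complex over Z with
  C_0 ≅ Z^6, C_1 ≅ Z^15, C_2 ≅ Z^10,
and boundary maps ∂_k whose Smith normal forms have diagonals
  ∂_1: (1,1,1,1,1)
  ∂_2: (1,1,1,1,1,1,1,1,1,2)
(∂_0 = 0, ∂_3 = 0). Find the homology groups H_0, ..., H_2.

H_0: b_0 = 6 − 0 − 5 = 1; torsion from ∂_1 factors > 1: none. So H_0 ≅ Z.
H_1: b_1 = 15 − 5 − 10 = 0; torsion from ∂_2 factors > 1: [2]. So H_1 ≅ Z/2Z.
H_2: b_2 = 10 − 10 − 0 = 0; torsion from ∂_3 factors > 1: none. So H_2 ≅ 0.

H_0 ≅ Z,  H_1 ≅ Z/2Z,  H_2 = 0.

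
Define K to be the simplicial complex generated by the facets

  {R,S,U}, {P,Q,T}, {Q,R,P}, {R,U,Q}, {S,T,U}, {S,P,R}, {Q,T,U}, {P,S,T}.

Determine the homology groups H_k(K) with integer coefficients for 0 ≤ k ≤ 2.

K has 6 vertices, 12 edges, 8 triangles.
rank ∂_0 = 0, rank ∂_1 = 5 ⇒ b_0 = 6 − 0 − 5 = 1; all invariant factors of ∂_1 are 1 so no torsion. So H_0 ≅ Z.
rank ∂_1 = 5, rank ∂_2 = 7 ⇒ b_1 = 12 − 5 − 7 = 0; all invariant factors of ∂_2 are 1 so no torsion. So H_1 ≅ 0.
rank ∂_2 = 7, rank ∂_3 = 0 ⇒ b_2 = 8 − 7 − 0 = 1. So H_2 ≅ Z.

H_0 ≅ Z,  H_1 = 0,  H_2 ≅ Z.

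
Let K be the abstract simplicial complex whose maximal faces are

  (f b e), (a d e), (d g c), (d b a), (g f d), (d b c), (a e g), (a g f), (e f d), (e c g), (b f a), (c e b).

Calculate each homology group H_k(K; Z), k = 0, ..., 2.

We work with the vertex ordering a < b < c < d < e < f < g. The simplices of K, each written with vertices in increasing order, are:

  0-simplices (7): a, b, c, d, e, f, g
  1-simplices (18): ab, ad, ae, af, ag, bc, bd, be, bf, cd, ce, cg, de, df, dg, ef, eg, fg
  2-simplices (12): abd, abf, ade, aeg, afg, bcd, bce, bef, cdg, ceg, def, dfg

so the chain groups are C_0 ≅ Z^7, C_1 ≅ Z^18, C_2 ≅ Z^12.

The boundary map ∂_1: C_1 → C_0 sends each edge [p,q] (with p < q) to q − p. For instance
  ∂eg = g − e.
The 7×18 boundary matrix has rank 6 and Smith normal form diag(1,1,1,1,1,1).

∂_2: C_2 → C_1 maps a triangle to the signed sum of its edges. For instance
  ∂aeg = eg − ag + ae,
  ∂bef = ef − bf + be.
The 18×12 boundary matrix has rank 12 and Smith normal form diag(1,1,1,1,1,1,1,1,1,1,1,2).

Now H_k = ker ∂_k / im ∂_{k+1}, so:

  H_0: rank C_0 − rank ∂_1 = 7 − 6 = 1, and the invariant factors of ∂_1 are all 1, so H_0 ≅ Z.
  H_1: rank ker ∂_1 − rank ∂_2 = (18 − 6) − 12 = 0, and ∂_2 has invariant factor 2 > 1, so H_1 ≅ Z_2.
  H_2: rank ker ∂_2 − rank ∂_3 = (12 − 12) − 0 = 0, and there is no ∂_3, so H_2 ≅ 0.

(K is a triangulation of the real projective plane RP^2.)

H_0 ≅ Z,  H_1 ≅ Z_2,  H_2 = 0.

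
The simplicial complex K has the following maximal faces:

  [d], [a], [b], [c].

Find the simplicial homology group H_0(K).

We work with the vertex ordering a < b < c < d. The simplices of K, each written with vertices in increasing order, are:

  0-simplices (4): a, b, c, d

Hence C_0 ≅ Z^4.

From H_k ≅ ker(∂_k) / im(∂_{k+1}) we obtain:

  H_0: rank C_0 − rank ∂_1 = 4 − 0 = 4, and there is no ∂_1, so H_0 ≅ Z^4.

H_0 ≅ Z^4.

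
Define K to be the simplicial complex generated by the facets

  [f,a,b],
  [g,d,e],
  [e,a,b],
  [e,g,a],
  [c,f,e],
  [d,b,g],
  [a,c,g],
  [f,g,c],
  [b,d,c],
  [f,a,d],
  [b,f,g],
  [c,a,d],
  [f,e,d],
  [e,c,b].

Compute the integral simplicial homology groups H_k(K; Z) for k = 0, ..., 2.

H_0 ≅ Z,  H_1 ≅ Z^2,  H_2 ≅ Z.

Take the total order a < b < c < d < e < f < g on the vertex set. Then K (dimension 2) consists of the simplices:

  0-simplices (7): a, b, c, d, e, f, g
  1-simplices (21): ab, ac, ad, ae, af, ag, bc, bd, be, bf, bg, cd, ce, cf, cg, de, df, dg, ef, eg, fg
  2-simplices (14): abe, abf, acd, acg, adf, aeg, bcd, bce, bdg, bfg, cef, cfg, def, deg

Hence C_0 ≅ Z^7, C_1 ≅ Z^21, C_2 ≅ Z^14.

The boundary map ∂_1: C_1 → C_0 sends each edge [p,q] (with p < q) to q − p.
The resulting 7×21 matrix has rank 6, and its Smith normal form has invariant factors (1,1,1,1,1,1).

Boundary ∂_2: C_2 → C_1 maps a triangle to the signed sum of its edges. For instance
  ∂abf = bf − af + ab,
  ∂bdg = dg − bg + bd.
As a 21×14 matrix over Z this has rank 13, with invariant factors (1,1,1,1,1,1,1,1,1,1,1,1,1).

Reading off H_k = ker ∂_k / im ∂_{k+1}:

  H_0: rank C_0 − rank ∂_1 = 7 − 6 = 1, and the invariant factors of ∂_1 are all 1, so H_0 = Z.
  H_1: rank ker ∂_1 − rank ∂_2 = (21 − 6) − 13 = 2, and the invariant factors of ∂_2 are all 1, so H_1 = Z^2.
  H_2: rank ker ∂_2 − rank ∂_3 = (14 − 13) − 0 = 1, and there is no ∂_3, so H_2 = Z.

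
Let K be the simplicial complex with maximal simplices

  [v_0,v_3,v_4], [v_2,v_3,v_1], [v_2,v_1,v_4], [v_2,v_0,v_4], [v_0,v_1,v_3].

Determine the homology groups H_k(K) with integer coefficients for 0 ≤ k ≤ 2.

H_0 ≅ Z,  H_1 ≅ Z,  H_2 = 0.

Take the total order v_0 < v_1 < v_2 < v_3 < v_4 on the vertex set. Then K (dimension 2) consists of the simplices:

  0-simplices (5): [v_0], [v_1], [v_2], [v_3], [v_4]
  1-simplices (10): [v_0,v_1], [v_0,v_2], [v_0,v_3], [v_0,v_4], [v_1,v_2], [v_1,v_3], [v_1,v_4], [v_2,v_3], [v_2,v_4], [v_3,v_4]
  2-simplices (5): [v_0,v_1,v_3], [v_0,v_2,v_4], [v_0,v_3,v_4], [v_1,v_2,v_3], [v_1,v_2,v_4]

so the chain groups are C_0 ≅ Z^5, C_1 ≅ Z^10, C_2 ≅ Z^5.

The boundary map ∂_1: C_1 → C_0 maps an edge to its endpoints' difference, ∂[p,q] = q − p. For instance
  ∂[v_0,v_4] = [v_4] − [v_0].
This gives a 5×10 integer matrix of rank 4; reducing to Smith normal form yields diagonal entries (1,1,1,1).

Boundary ∂_2: C_2 → C_1 sends each 2-simplex [p,q,r] to [q,r] − [p,r] + [p,q]. For instance
  ∂[v_1,v_2,v_4] = [v_2,v_4] − [v_1,v_4] + [v_1,v_2],
  ∂[v_0,v_2,v_4] = [v_2,v_4] − [v_0,v_4] + [v_0,v_2].
The 10×5 boundary matrix has rank 5 and Smith normal form diag(1,1,1,1,1).

Computing H_k = (kernel of ∂_k) / (image of ∂_{k+1}):

  H_0: rank C_0 − rank ∂_1 = 5 − 4 = 1, and the invariant factors of ∂_1 are all 1, so H_0 = Z.
  H_1: rank ker ∂_1 − rank ∂_2 = (10 − 4) − 5 = 1, and the invariant factors of ∂_2 are all 1, so H_1 = Z.
  H_2: rank ker ∂_2 − rank ∂_3 = (5 − 5) − 0 = 0, and there is no ∂_3, so H_2 = 0.

As a check, the Euler characteristic is 5 − 10 + 5 = 0, which agrees with 1 − 1 + 0 = 0.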